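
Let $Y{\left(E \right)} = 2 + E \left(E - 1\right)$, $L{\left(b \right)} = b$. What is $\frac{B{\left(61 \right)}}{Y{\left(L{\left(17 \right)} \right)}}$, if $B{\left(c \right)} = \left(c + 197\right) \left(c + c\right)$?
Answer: $\frac{15738}{137} \approx 114.88$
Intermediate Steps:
$B{\left(c \right)} = 2 c \left(197 + c\right)$ ($B{\left(c \right)} = \left(197 + c\right) 2 c = 2 c \left(197 + c\right)$)
$Y{\left(E \right)} = 2 + E \left(-1 + E\right)$ ($Y{\left(E \right)} = 2 + E \left(E - 1\right) = 2 + E \left(-1 + E\right)$)
$\frac{B{\left(61 \right)}}{Y{\left(L{\left(17 \right)} \right)}} = \frac{2 \cdot 61 \left(197 + 61\right)}{2 + 17^{2} - 17} = \frac{2 \cdot 61 \cdot 258}{2 + 289 - 17} = \frac{31476}{274} = 31476 \cdot \frac{1}{274} = \frac{15738}{137}$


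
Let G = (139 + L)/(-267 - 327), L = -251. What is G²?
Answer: 3136/88209 ≈ 0.035552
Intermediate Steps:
G = 56/297 (G = (139 - 251)/(-267 - 327) = -112/(-594) = -112*(-1/594) = 56/297 ≈ 0.18855)
G² = (56/297)² = 3136/88209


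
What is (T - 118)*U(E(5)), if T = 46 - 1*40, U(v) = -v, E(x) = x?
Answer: 560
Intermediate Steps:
T = 6 (T = 46 - 40 = 6)
(T - 118)*U(E(5)) = (6 - 118)*(-1*5) = -112*(-5) = 560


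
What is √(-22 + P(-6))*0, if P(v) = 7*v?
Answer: 0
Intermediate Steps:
√(-22 + P(-6))*0 = √(-22 + 7*(-6))*0 = √(-22 - 42)*0 = √(-64)*0 = (8*I)*0 = 0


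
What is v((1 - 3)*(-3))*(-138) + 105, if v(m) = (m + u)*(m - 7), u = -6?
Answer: 105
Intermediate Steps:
v(m) = (-7 + m)*(-6 + m) (v(m) = (m - 6)*(m - 7) = (-6 + m)*(-7 + m) = (-7 + m)*(-6 + m))
v((1 - 3)*(-3))*(-138) + 105 = (42 + ((1 - 3)*(-3))² - 13*(1 - 3)*(-3))*(-138) + 105 = (42 + (-2*(-3))² - (-26)*(-3))*(-138) + 105 = (42 + 6² - 13*6)*(-138) + 105 = (42 + 36 - 78)*(-138) + 105 = 0*(-138) + 105 = 0 + 105 = 105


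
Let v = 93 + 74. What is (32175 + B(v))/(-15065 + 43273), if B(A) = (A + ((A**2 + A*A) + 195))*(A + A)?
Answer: 18782935/28208 ≈ 665.87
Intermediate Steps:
v = 167
B(A) = 2*A*(195 + A + 2*A**2) (B(A) = (A + ((A**2 + A**2) + 195))*(2*A) = (A + (2*A**2 + 195))*(2*A) = (A + (195 + 2*A**2))*(2*A) = (195 + A + 2*A**2)*(2*A) = 2*A*(195 + A + 2*A**2))
(32175 + B(v))/(-15065 + 43273) = (32175 + 2*167*(195 + 167 + 2*167**2))/(-15065 + 43273) = (32175 + 2*167*(195 + 167 + 2*27889))/28208 = (32175 + 2*167*(195 + 167 + 55778))*(1/28208) = (32175 + 2*167*56140)*(1/28208) = (32175 + 18750760)*(1/28208) = 18782935*(1/28208) = 18782935/28208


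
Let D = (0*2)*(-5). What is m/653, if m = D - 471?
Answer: -471/653 ≈ -0.72129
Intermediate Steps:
D = 0 (D = 0*(-5) = 0)
m = -471 (m = 0 - 471 = -471)
m/653 = -471/653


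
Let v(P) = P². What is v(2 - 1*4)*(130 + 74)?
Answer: 816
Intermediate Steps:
v(2 - 1*4)*(130 + 74) = (2 - 1*4)²*(130 + 74) = (2 - 4)²*204 = (-2)²*204 = 4*204 = 816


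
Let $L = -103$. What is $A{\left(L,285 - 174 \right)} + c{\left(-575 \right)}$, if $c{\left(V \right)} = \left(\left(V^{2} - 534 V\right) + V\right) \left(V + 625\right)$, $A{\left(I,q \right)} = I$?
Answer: $31854897$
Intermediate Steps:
$c{\left(V \right)} = \left(625 + V\right) \left(V^{2} - 533 V\right)$ ($c{\left(V \right)} = \left(V^{2} - 533 V\right) \left(625 + V\right) = \left(625 + V\right) \left(V^{2} - 533 V\right)$)
$A{\left(L,285 - 174 \right)} + c{\left(-575 \right)} = -103 - 575 \left(-333125 + \left(-575\right)^{2} + 92 \left(-575\right)\right) = -103 - 575 \left(-333125 + 330625 - 52900\right) = -103 - -31855000 = -103 + 31855000 = 31854897$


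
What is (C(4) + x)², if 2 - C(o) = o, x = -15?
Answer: 289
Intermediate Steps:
C(o) = 2 - o
(C(4) + x)² = ((2 - 1*4) - 15)² = ((2 - 4) - 15)² = (-2 - 15)² = (-17)² = 289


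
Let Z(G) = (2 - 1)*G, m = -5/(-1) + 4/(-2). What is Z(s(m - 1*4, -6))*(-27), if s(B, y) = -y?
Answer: -162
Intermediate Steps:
m = 3 (m = -5*(-1) + 4*(-½) = 5 - 2 = 3)
Z(G) = G (Z(G) = 1*G = G)
Z(s(m - 1*4, -6))*(-27) = -1*(-6)*(-27) = 6*(-27) = -162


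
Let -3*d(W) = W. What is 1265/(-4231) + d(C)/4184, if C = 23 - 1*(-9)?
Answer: -2001709/6638439 ≈ -0.30153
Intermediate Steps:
C = 32 (C = 23 + 9 = 32)
d(W) = -W/3
1265/(-4231) + d(C)/4184 = 1265/(-4231) - ⅓*32/4184 = 1265*(-1/4231) - 32/3*1/4184 = -1265/4231 - 4/1569 = -2001709/6638439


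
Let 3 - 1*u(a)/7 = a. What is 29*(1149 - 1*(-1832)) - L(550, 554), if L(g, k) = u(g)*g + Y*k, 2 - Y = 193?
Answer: 2298213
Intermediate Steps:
Y = -191 (Y = 2 - 1*193 = 2 - 193 = -191)
u(a) = 21 - 7*a
L(g, k) = -191*k + g*(21 - 7*g) (L(g, k) = (21 - 7*g)*g - 191*k = g*(21 - 7*g) - 191*k = -191*k + g*(21 - 7*g))
29*(1149 - 1*(-1832)) - L(550, 554) = 29*(1149 - 1*(-1832)) - (-191*554 - 7*550*(-3 + 550)) = 29*(1149 + 1832) - (-105814 - 7*550*547) = 29*2981 - (-105814 - 2105950) = 86449 - 1*(-2211764) = 86449 + 2211764 = 2298213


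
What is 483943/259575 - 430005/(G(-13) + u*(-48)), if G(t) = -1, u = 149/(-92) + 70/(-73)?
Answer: -59938492522/17121567 ≈ -3500.8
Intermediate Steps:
u = -17317/6716 (u = 149*(-1/92) + 70*(-1/73) = -149/92 - 70/73 = -17317/6716 ≈ -2.5785)
483943/259575 - 430005/(G(-13) + u*(-48)) = 483943/259575 - 430005/(-1 - 17317/6716*(-48)) = 483943*(1/259575) - 430005/(-1 + 207804/1679) = 483943/259575 - 430005/206125/1679 = 483943/259575 - 430005*1679/206125 = 483943/259575 - 144395679/41225 = -59938492522/17121567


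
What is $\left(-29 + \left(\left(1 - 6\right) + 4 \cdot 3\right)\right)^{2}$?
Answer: $484$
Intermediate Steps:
$\left(-29 + \left(\left(1 - 6\right) + 4 \cdot 3\right)\right)^{2} = \left(-29 + \left(\left(1 - 6\right) + 12\right)\right)^{2} = \left(-29 + \left(-5 + 12\right)\right)^{2} = \left(-29 + 7\right)^{2} = \left(-22\right)^{2} = 484$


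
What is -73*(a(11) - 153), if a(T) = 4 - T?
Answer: 11680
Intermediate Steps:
-73*(a(11) - 153) = -73*((4 - 1*11) - 153) = -73*((4 - 11) - 153) = -73*(-7 - 153) = -73*(-160) = 11680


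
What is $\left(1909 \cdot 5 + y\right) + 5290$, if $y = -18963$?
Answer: $-4128$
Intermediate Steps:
$\left(1909 \cdot 5 + y\right) + 5290 = \left(1909 \cdot 5 - 18963\right) + 5290 = \left(9545 - 18963\right) + 5290 = -9418 + 5290 = -4128$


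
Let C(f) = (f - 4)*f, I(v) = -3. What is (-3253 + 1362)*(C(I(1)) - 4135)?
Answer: 7779574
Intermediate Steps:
C(f) = f*(-4 + f) (C(f) = (-4 + f)*f = f*(-4 + f))
(-3253 + 1362)*(C(I(1)) - 4135) = (-3253 + 1362)*(-3*(-4 - 3) - 4135) = -1891*(-3*(-7) - 4135) = -1891*(21 - 4135) = -1891*(-4114) = 7779574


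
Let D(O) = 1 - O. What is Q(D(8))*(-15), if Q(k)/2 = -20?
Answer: 600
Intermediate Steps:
Q(k) = -40 (Q(k) = 2*(-20) = -40)
Q(D(8))*(-15) = -40*(-15) = 600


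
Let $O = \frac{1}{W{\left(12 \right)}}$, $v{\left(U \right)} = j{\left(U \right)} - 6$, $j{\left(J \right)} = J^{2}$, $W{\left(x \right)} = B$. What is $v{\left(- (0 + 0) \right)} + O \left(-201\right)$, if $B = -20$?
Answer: $\frac{81}{20} \approx 4.05$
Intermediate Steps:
$W{\left(x \right)} = -20$
$v{\left(U \right)} = -6 + U^{2}$ ($v{\left(U \right)} = U^{2} - 6 = -6 + U^{2}$)
$O = - \frac{1}{20}$ ($O = \frac{1}{-20} = - \frac{1}{20} \approx -0.05$)
$v{\left(- (0 + 0) \right)} + O \left(-201\right) = \left(-6 + \left(- (0 + 0)\right)^{2}\right) - - \frac{201}{20} = \left(-6 + \left(\left(-1\right) 0\right)^{2}\right) + \frac{201}{20} = \left(-6 + 0^{2}\right) + \frac{201}{20} = \left(-6 + 0\right) + \frac{201}{20} = -6 + \frac{201}{20} = \frac{81}{20}$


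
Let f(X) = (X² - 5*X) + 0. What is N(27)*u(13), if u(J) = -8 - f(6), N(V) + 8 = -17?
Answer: 350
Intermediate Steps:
f(X) = X² - 5*X
N(V) = -25 (N(V) = -8 - 17 = -25)
u(J) = -14 (u(J) = -8 - 6*(-5 + 6) = -8 - 6 = -14)
N(27)*u(13) = -25*(-14) = 350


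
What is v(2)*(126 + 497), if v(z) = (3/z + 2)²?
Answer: 30527/4 ≈ 7631.8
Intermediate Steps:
v(z) = (2 + 3/z)²
v(2)*(126 + 497) = ((3 + 2*2)²/2²)*(126 + 497) = ((3 + 4)²/4)*623 = ((¼)*7²)*623 = ((¼)*49)*623 = (49/4)*623 = 30527/4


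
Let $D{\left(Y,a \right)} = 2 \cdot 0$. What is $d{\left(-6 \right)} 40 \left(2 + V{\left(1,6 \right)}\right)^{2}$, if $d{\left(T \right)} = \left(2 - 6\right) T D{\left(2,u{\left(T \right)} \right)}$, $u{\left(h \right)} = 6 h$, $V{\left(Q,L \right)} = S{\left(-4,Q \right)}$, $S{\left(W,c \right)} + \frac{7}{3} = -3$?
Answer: $0$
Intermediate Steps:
$S{\left(W,c \right)} = - \frac{16}{3}$ ($S{\left(W,c \right)} = - \frac{7}{3} - 3 = - \frac{16}{3}$)
$V{\left(Q,L \right)} = - \frac{16}{3}$
$D{\left(Y,a \right)} = 0$
$d{\left(T \right)} = 0$ ($d{\left(T \right)} = \left(2 - 6\right) T 0 = - 4 T 0 = 0$)
$d{\left(-6 \right)} 40 \left(2 + V{\left(1,6 \right)}\right)^{2} = 0 \cdot 40 \left(2 - \frac{16}{3}\right)^{2} = 0 \left(- \frac{10}{3}\right)^{2} = 0 \cdot \frac{100}{9} = 0$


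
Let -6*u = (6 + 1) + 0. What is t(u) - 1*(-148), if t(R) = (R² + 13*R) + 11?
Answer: 5227/36 ≈ 145.19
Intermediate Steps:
u = -7/6 (u = -((6 + 1) + 0)/6 = -(7 + 0)/6 = -⅙*7 = -7/6 ≈ -1.1667)
t(R) = 11 + R² + 13*R
t(u) - 1*(-148) = (11 + (-7/6)² + 13*(-7/6)) - 1*(-148) = (11 + 49/36 - 91/6) + 148 = -101/36 + 148 = 5227/36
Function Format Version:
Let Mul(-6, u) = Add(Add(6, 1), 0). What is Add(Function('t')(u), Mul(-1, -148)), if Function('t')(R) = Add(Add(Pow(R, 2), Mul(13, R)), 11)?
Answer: Rational(5227, 36) ≈ 145.19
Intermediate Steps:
u = Rational(-7, 6) (u = Mul(Rational(-1, 6), Add(Add(6, 1), 0)) = Mul(Rational(-1, 6), Add(7, 0)) = Mul(Rational(-1, 6), 7) = Rational(-7, 6) ≈ -1.1667)
Function('t')(R) = Add(11, Pow(R, 2), Mul(13, R))
Add(Function('t')(u), Mul(-1, -148)) = Add(Add(11, Pow(Rational(-7, 6), 2), Mul(13, Rational(-7, 6))), Mul(-1, -148)) = Add(Add(11, Rational(49, 36), Rational(-91, 6)), 148) = Add(Rational(-101, 36), 148) = Rational(5227, 36)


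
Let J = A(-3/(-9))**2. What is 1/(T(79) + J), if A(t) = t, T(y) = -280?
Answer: -9/2519 ≈ -0.0035728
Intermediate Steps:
J = 1/9 (J = (-3/(-9))**2 = (-3*(-1/9))**2 = (1/3)**2 = 1/9 ≈ 0.11111)
1/(T(79) + J) = 1/(-280 + 1/9) = 1/(-2519/9) = -9/2519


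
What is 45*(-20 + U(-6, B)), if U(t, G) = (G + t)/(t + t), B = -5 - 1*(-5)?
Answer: -1755/2 ≈ -877.50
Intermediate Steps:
B = 0 (B = -5 + 5 = 0)
U(t, G) = (G + t)/(2*t) (U(t, G) = (G + t)/((2*t)) = (G + t)*(1/(2*t)) = (G + t)/(2*t))
45*(-20 + U(-6, B)) = 45*(-20 + (½)*(0 - 6)/(-6)) = 45*(-20 + (½)*(-⅙)*(-6)) = 45*(-20 + ½) = 45*(-39/2) = -1755/2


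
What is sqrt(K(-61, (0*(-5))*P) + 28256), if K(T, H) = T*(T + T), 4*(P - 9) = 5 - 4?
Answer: sqrt(35698) ≈ 188.94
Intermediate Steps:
P = 37/4 (P = 9 + (5 - 4)/4 = 9 + (1/4)*1 = 9 + 1/4 = 37/4 ≈ 9.2500)
K(T, H) = 2*T**2 (K(T, H) = T*(2*T) = 2*T**2)
sqrt(K(-61, (0*(-5))*P) + 28256) = sqrt(2*(-61)**2 + 28256) = sqrt(2*3721 + 28256) = sqrt(7442 + 28256) = sqrt(35698)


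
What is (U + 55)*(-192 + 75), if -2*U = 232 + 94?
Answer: 12636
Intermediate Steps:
U = -163 (U = -(232 + 94)/2 = -1/2*326 = -163)
(U + 55)*(-192 + 75) = (-163 + 55)*(-192 + 75) = -108*(-117) = 12636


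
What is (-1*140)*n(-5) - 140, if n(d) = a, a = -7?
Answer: 840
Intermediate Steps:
n(d) = -7
(-1*140)*n(-5) - 140 = -1*140*(-7) - 140 = -140*(-7) - 140 = 980 - 140 = 840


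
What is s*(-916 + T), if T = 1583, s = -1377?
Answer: -918459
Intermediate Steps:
s*(-916 + T) = -1377*(-916 + 1583) = -1377*667 = -918459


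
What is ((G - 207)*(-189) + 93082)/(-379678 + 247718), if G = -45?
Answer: -14071/13196 ≈ -1.0663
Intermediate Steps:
((G - 207)*(-189) + 93082)/(-379678 + 247718) = ((-45 - 207)*(-189) + 93082)/(-379678 + 247718) = (-252*(-189) + 93082)/(-131960) = (47628 + 93082)*(-1/131960) = 140710*(-1/131960) = -14071/13196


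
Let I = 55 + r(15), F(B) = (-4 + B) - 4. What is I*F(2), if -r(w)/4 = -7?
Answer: -498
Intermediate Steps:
F(B) = -8 + B
r(w) = 28 (r(w) = -4*(-7) = 28)
I = 83 (I = 55 + 28 = 83)
I*F(2) = 83*(-8 + 2) = 83*(-6) = -498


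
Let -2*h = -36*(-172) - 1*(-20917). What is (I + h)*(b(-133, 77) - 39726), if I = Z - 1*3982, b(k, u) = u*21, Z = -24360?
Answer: 3193267437/2 ≈ 1.5966e+9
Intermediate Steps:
b(k, u) = 21*u
h = -27109/2 (h = -(-36*(-172) - 1*(-20917))/2 = -(6192 + 20917)/2 = -½*27109 = -27109/2 ≈ -13555.)
I = -28342 (I = -24360 - 1*3982 = -24360 - 3982 = -28342)
(I + h)*(b(-133, 77) - 39726) = (-28342 - 27109/2)*(21*77 - 39726) = -83793*(1617 - 39726)/2 = -83793/2*(-38109) = 3193267437/2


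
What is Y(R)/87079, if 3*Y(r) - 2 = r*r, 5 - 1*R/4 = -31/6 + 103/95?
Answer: 107367766/21218975325 ≈ 0.0050600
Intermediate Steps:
R = 10354/285 (R = 20 - 4*(-31/6 + 103/95) = 20 - 4*(-2327/570) = 20 + 4654/285 = 10354/285 ≈ 36.330)
Y(r) = ⅔ + r²/3 (Y(r) = ⅔ + (r*r)/3 = ⅔ + r²/3)
Y(R)/87079 = (⅔ + (10354/285)²/3)/87079 = (⅔ + (⅓)*(107205316/81225))*(1/87079) = (⅔ + 107205316/243675)*(1/87079) = (107367766/243675)*(1/87079) = 107367766/21218975325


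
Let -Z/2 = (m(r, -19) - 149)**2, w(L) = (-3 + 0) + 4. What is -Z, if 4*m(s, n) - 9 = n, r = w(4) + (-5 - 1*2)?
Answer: 91809/2 ≈ 45905.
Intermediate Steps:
w(L) = 1 (w(L) = -3 + 4 = 1)
r = -6 (r = 1 + (-5 - 1*2) = 1 + (-5 - 2) = 1 - 7 = -6)
m(s, n) = 9/4 + n/4
Z = -91809/2 (Z = -2*((9/4 + (1/4)*(-19)) - 149)**2 = -2*((9/4 - 19/4) - 149)**2 = -2*(-5/2 - 149)**2 = -2*(-303/2)**2 = -2*91809/4 = -91809/2 ≈ -45905.)
-Z = -1*(-91809/2) = 91809/2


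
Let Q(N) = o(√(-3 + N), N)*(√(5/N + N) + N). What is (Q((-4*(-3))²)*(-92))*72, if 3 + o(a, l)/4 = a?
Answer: 2208*(3 - √141)*(1728 + √20741) ≈ -3.6681e+7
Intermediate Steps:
o(a, l) = -12 + 4*a
Q(N) = (-12 + 4*√(-3 + N))*(N + √(N + 5/N)) (Q(N) = (-12 + 4*√(-3 + N))*(√(5/N + N) + N) = (-12 + 4*√(-3 + N))*(√(N + 5/N) + N) = (-12 + 4*√(-3 + N))*(N + √(N + 5/N)))
(Q((-4*(-3))²)*(-92))*72 = ((4*(-3 + √(-3 + (-4*(-3))²))*((-4*(-3))² + √((5 + ((-4*(-3))²)²)/((-4*(-3))²))))*(-92))*72 = ((4*(-3 + √(-3 + 12²))*(12² + √((5 + (12²)²)/(12²))))*(-92))*72 = ((4*(-3 + √(-3 + 144))*(144 + √((5 + 144²)/144)))*(-92))*72 = ((4*(-3 + √141)*(144 + √((5 + 20736)/144)))*(-92))*72 = ((4*(-3 + √141)*(144 + √((1/144)*20741)))*(-92))*72 = ((4*(-3 + √141)*(144 + √(20741/144)))*(-92))*72 = ((4*(-3 + √141)*(144 + √20741/12))*(-92))*72 = -368*(-3 + √141)*(144 + √20741/12)*72 = -26496*(-3 + √141)*(144 + √20741/12)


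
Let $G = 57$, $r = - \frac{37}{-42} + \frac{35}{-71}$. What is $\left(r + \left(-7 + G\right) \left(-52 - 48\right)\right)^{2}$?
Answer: $\frac{222273599598649}{8892324} \approx 2.4996 \cdot 10^{7}$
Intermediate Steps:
$r = \frac{1157}{2982}$ ($r = \left(-37\right) \left(- \frac{1}{42}\right) + 35 \left(- \frac{1}{71}\right) = \frac{37}{42} - \frac{35}{71} = \frac{1157}{2982} \approx 0.38799$)
$\left(r + \left(-7 + G\right) \left(-52 - 48\right)\right)^{2} = \left(\frac{1157}{2982} + \left(-7 + 57\right) \left(-52 - 48\right)\right)^{2} = \left(\frac{1157}{2982} + 50 \left(-100\right)\right)^{2} = \left(\frac{1157}{2982} - 5000\right)^{2} = \left(- \frac{14908843}{2982}\right)^{2} = \frac{222273599598649}{8892324}$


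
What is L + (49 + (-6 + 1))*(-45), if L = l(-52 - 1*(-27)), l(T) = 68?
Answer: -1912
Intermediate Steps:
L = 68
L + (49 + (-6 + 1))*(-45) = 68 + (49 + (-6 + 1))*(-45) = 68 + (49 - 5)*(-45) = 68 + 44*(-45) = 68 - 1980 = -1912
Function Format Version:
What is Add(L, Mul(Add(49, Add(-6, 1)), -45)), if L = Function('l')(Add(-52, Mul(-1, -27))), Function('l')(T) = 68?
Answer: -1912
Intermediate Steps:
L = 68
Add(L, Mul(Add(49, Add(-6, 1)), -45)) = Add(68, Mul(Add(49, Add(-6, 1)), -45)) = Add(68, Mul(Add(49, -5), -45)) = Add(68, Mul(44, -45)) = Add(68, -1980) = -1912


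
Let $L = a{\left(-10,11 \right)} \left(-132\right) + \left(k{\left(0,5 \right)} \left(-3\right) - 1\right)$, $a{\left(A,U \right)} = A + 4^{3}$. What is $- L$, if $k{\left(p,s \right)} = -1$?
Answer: $7126$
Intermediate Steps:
$a{\left(A,U \right)} = 64 + A$ ($a{\left(A,U \right)} = A + 64 = 64 + A$)
$L = -7126$ ($L = \left(64 - 10\right) \left(-132\right) - -2 = 54 \left(-132\right) + \left(3 - 1\right) = -7128 + 2 = -7126$)
$- L = \left(-1\right) \left(-7126\right) = 7126$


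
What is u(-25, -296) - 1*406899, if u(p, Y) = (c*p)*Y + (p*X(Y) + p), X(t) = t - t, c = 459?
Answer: 2989676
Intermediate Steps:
X(t) = 0
u(p, Y) = p + 459*Y*p (u(p, Y) = (459*p)*Y + (p*0 + p) = 459*Y*p + (0 + p) = 459*Y*p + p = p + 459*Y*p)
u(-25, -296) - 1*406899 = -25*(1 + 459*(-296)) - 1*406899 = -25*(1 - 135864) - 406899 = -25*(-135863) - 406899 = 3396575 - 406899 = 2989676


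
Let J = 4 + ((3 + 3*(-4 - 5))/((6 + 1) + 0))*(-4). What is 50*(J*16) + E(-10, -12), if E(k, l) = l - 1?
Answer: 99109/7 ≈ 14158.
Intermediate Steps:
E(k, l) = -1 + l
J = 124/7 (J = 4 + ((3 + 3*(-9))/(7 + 0))*(-4) = 4 + ((3 - 27)/7)*(-4) = 4 - 24*⅐*(-4) = 4 - 24/7*(-4) = 4 + 96/7 = 124/7 ≈ 17.714)
50*(J*16) + E(-10, -12) = 50*((124/7)*16) + (-1 - 12) = 50*(1984/7) - 13 = 99200/7 - 13 = 99109/7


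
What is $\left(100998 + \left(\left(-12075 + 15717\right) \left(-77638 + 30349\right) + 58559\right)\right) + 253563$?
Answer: $-171813418$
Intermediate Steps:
$\left(100998 + \left(\left(-12075 + 15717\right) \left(-77638 + 30349\right) + 58559\right)\right) + 253563 = \left(100998 + \left(3642 \left(-47289\right) + 58559\right)\right) + 253563 = \left(100998 + \left(-172226538 + 58559\right)\right) + 253563 = \left(100998 - 172167979\right) + 253563 = -172066981 + 253563 = -171813418$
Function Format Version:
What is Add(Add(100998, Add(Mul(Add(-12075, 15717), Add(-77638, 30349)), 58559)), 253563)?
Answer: -171813418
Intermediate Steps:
Add(Add(100998, Add(Mul(Add(-12075, 15717), Add(-77638, 30349)), 58559)), 253563) = Add(Add(100998, Add(Mul(3642, -47289), 58559)), 253563) = Add(Add(100998, Add(-172226538, 58559)), 253563) = Add(Add(100998, -172167979), 253563) = Add(-172066981, 253563) = -171813418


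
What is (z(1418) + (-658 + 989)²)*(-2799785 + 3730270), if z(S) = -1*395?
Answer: 101577325510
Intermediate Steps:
z(S) = -395
(z(1418) + (-658 + 989)²)*(-2799785 + 3730270) = (-395 + (-658 + 989)²)*(-2799785 + 3730270) = (-395 + 331²)*930485 = (-395 + 109561)*930485 = 109166*930485 = 101577325510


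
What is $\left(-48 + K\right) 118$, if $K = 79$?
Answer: $3658$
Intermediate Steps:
$\left(-48 + K\right) 118 = \left(-48 + 79\right) 118 = 31 \cdot 118 = 3658$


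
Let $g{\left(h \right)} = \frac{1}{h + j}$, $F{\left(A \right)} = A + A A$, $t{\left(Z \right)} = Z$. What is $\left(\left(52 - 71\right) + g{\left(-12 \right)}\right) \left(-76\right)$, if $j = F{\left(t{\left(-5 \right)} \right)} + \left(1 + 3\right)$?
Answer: $\frac{4313}{3} \approx 1437.7$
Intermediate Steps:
$F{\left(A \right)} = A + A^{2}$
$j = 24$ ($j = - 5 \left(1 - 5\right) + \left(1 + 3\right) = \left(-5\right) \left(-4\right) + 4 = 20 + 4 = 24$)
$g{\left(h \right)} = \frac{1}{24 + h}$ ($g{\left(h \right)} = \frac{1}{h + 24} = \frac{1}{24 + h}$)
$\left(\left(52 - 71\right) + g{\left(-12 \right)}\right) \left(-76\right) = \left(\left(52 - 71\right) + \frac{1}{24 - 12}\right) \left(-76\right) = \left(-19 + \frac{1}{12}\right) \left(-76\right) = \left(- \frac{227}{12}\right) \left(-76\right) = \frac{4313}{3}$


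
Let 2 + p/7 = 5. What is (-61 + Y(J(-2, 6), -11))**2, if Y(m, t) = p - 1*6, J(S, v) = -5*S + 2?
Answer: 2116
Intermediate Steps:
p = 21 (p = -14 + 7*5 = -14 + 35 = 21)
J(S, v) = 2 - 5*S
Y(m, t) = 15 (Y(m, t) = 21 - 1*6 = 21 - 6 = 15)
(-61 + Y(J(-2, 6), -11))**2 = (-61 + 15)**2 = (-46)**2 = 2116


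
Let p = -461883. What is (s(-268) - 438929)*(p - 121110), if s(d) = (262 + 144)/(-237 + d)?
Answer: 129225966616143/505 ≈ 2.5589e+11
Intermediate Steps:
s(d) = 406/(-237 + d)
(s(-268) - 438929)*(p - 121110) = (406/(-237 - 268) - 438929)*(-461883 - 121110) = (406/(-505) - 438929)*(-582993) = (406*(-1/505) - 438929)*(-582993) = (-406/505 - 438929)*(-582993) = -221659551/505*(-582993) = 129225966616143/505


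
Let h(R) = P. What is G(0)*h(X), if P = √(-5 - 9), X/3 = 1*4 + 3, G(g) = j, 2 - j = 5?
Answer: -3*I*√14 ≈ -11.225*I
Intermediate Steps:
j = -3 (j = 2 - 1*5 = 2 - 5 = -3)
G(g) = -3
X = 21 (X = 3*(1*4 + 3) = 3*(4 + 3) = 3*7 = 21)
P = I*√14 (P = √(-14) = I*√14 ≈ 3.7417*I)
h(R) = I*√14
G(0)*h(X) = -3*I*√14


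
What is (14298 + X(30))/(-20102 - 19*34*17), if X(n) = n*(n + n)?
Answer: -8049/15542 ≈ -0.51789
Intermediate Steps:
X(n) = 2*n**2 (X(n) = n*(2*n) = 2*n**2)
(14298 + X(30))/(-20102 - 19*34*17) = (14298 + 2*30**2)/(-20102 - 19*34*17) = (14298 + 2*900)/(-20102 - 646*17) = (14298 + 1800)/(-20102 - 10982) = 16098/(-31084) = 16098*(-1/31084) = -8049/15542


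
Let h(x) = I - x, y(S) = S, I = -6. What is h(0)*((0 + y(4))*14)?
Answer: -336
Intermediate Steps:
h(x) = -6 - x
h(0)*((0 + y(4))*14) = (-6 - 1*0)*((0 + 4)*14) = (-6 + 0)*(4*14) = -6*56 = -336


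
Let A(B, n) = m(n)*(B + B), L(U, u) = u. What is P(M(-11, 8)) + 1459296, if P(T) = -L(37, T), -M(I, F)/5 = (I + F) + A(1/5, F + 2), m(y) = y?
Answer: 1459301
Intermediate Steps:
A(B, n) = 2*B*n (A(B, n) = n*(B + B) = n*(2*B) = 2*B*n)
M(I, F) = -4 - 7*F - 5*I (M(I, F) = -5*((I + F) + 2*(F + 2)/5) = -5*((F + I) + 2*(⅕)*(2 + F)) = -5*((F + I) + (⅘ + 2*F/5)) = -5*(⅘ + I + 7*F/5) = -4 - 7*F - 5*I)
P(T) = -T
P(M(-11, 8)) + 1459296 = -(-4 - 7*8 - 5*(-11)) + 1459296 = -(-4 - 56 + 55) + 1459296 = -1*(-5) + 1459296 = 5 + 1459296 = 1459301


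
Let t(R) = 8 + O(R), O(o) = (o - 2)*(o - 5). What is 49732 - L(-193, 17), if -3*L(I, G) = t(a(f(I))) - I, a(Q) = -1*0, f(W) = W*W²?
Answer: 149407/3 ≈ 49802.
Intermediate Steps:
f(W) = W³
O(o) = (-5 + o)*(-2 + o) (O(o) = (-2 + o)*(-5 + o) = (-5 + o)*(-2 + o))
a(Q) = 0
t(R) = 18 + R² - 7*R (t(R) = 8 + (10 + R² - 7*R) = 18 + R² - 7*R)
L(I, G) = -6 + I/3 (L(I, G) = -((18 + 0² - 7*0) - I)/3 = -((18 + 0 + 0) - I)/3 = -(18 - I)/3 = -6 + I/3)
49732 - L(-193, 17) = 49732 - (-6 + (⅓)*(-193)) = 49732 - (-6 - 193/3) = 49732 - 1*(-211/3) = 49732 + 211/3 = 149407/3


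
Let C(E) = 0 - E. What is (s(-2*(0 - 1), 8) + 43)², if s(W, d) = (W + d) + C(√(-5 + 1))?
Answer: 2805 - 212*I ≈ 2805.0 - 212.0*I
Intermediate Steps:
C(E) = -E
s(W, d) = W + d - 2*I (s(W, d) = (W + d) - √(-5 + 1) = (W + d) - √(-4) = (W + d) - 2*I = W + d - 2*I)
(s(-2*(0 - 1), 8) + 43)² = ((-2*(0 - 1) + 8 - 2*I) + 43)² = ((-2*(-1) + 8 - 2*I) + 43)² = ((2 + 8 - 2*I) + 43)² = ((10 - 2*I) + 43)² = (53 - 2*I)²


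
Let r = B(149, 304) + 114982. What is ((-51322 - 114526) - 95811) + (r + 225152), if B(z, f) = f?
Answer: 78779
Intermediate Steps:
r = 115286 (r = 304 + 114982 = 115286)
((-51322 - 114526) - 95811) + (r + 225152) = ((-51322 - 114526) - 95811) + (115286 + 225152) = (-165848 - 95811) + 340438 = -261659 + 340438 = 78779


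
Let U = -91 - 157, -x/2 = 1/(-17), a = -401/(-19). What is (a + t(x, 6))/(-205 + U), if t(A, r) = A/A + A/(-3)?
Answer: -21382/438957 ≈ -0.048711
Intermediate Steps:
a = 401/19 (a = -401*(-1/19) = 401/19 ≈ 21.105)
x = 2/17 (x = -2/(-17) = -2*(-1/17) = 2/17 ≈ 0.11765)
t(A, r) = 1 - A/3 (t(A, r) = 1 + A*(-1/3) = 1 - A/3)
U = -248
(a + t(x, 6))/(-205 + U) = (401/19 + (1 - 1/3*2/17))/(-205 - 248) = (401/19 + (1 - 2/51))/(-453) = (401/19 + 49/51)*(-1/453) = (21382/969)*(-1/453) = -21382/438957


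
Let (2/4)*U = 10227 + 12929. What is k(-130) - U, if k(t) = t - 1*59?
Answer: -46501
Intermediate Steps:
U = 46312 (U = 2*(10227 + 12929) = 2*23156 = 46312)
k(t) = -59 + t (k(t) = t - 59 = -59 + t)
k(-130) - U = (-59 - 130) - 1*46312 = -189 - 46312 = -46501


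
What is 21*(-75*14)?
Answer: -22050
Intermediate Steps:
21*(-75*14) = 21*(-1050) = -22050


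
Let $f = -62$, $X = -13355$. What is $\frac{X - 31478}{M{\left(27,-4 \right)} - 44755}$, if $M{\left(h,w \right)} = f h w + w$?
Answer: $\frac{44833}{38063} \approx 1.1779$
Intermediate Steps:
$M{\left(h,w \right)} = w - 62 h w$ ($M{\left(h,w \right)} = - 62 h w + w = w - 62 h w$)
$\frac{X - 31478}{M{\left(27,-4 \right)} - 44755} = \frac{-13355 - 31478}{- 4 \left(1 - 1674\right) - 44755} = - \frac{44833}{- 4 \left(1 - 1674\right) - 44755} = - \frac{44833}{\left(-4\right) \left(-1673\right) - 44755} = - \frac{44833}{6692 - 44755} = - \frac{44833}{-38063} = \left(-44833\right) \left(- \frac{1}{38063}\right) = \frac{44833}{38063}$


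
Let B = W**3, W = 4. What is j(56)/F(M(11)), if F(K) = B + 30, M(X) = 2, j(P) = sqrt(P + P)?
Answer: 2*sqrt(7)/47 ≈ 0.11259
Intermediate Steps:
j(P) = sqrt(2)*sqrt(P) (j(P) = sqrt(2*P) = sqrt(2)*sqrt(P))
B = 64 (B = 4**3 = 64)
F(K) = 94 (F(K) = 64 + 30 = 94)
j(56)/F(M(11)) = (sqrt(2)*sqrt(56))/94 = (sqrt(2)*(2*sqrt(14)))*(1/94) = (4*sqrt(7))*(1/94) = 2*sqrt(7)/47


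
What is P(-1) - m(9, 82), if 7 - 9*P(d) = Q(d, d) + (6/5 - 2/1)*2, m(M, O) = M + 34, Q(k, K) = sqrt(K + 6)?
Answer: -1892/45 - sqrt(5)/9 ≈ -42.293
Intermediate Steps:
Q(k, K) = sqrt(6 + K)
m(M, O) = 34 + M
P(d) = 43/45 - sqrt(6 + d)/9 (P(d) = 7/9 - (sqrt(6 + d) + (6/5 - 2/1)*2)/9 = 7/9 - (sqrt(6 + d) + (6*(1/5) - 2*1)*2)/9 = 7/9 - (sqrt(6 + d) + (6/5 - 2)*2)/9 = 7/9 - (sqrt(6 + d) - 4/5*2)/9 = 7/9 - (sqrt(6 + d) - 8/5)/9 = 7/9 - (-8/5 + sqrt(6 + d))/9 = 7/9 + (8/45 - sqrt(6 + d)/9) = 43/45 - sqrt(6 + d)/9)
P(-1) - m(9, 82) = (43/45 - sqrt(6 - 1)/9) - (34 + 9) = (43/45 - sqrt(5)/9) - 1*43 = (43/45 - sqrt(5)/9) - 43 = -1892/45 - sqrt(5)/9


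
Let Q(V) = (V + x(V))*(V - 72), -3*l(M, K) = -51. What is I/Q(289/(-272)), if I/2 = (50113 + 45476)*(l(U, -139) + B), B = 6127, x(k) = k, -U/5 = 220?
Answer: 150348496896/19873 ≈ 7.5655e+6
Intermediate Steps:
U = -1100 (U = -5*220 = -1100)
l(M, K) = 17 (l(M, K) = -1/3*(-51) = 17)
I = 1174597632 (I = 2*((50113 + 45476)*(17 + 6127)) = 2*(95589*6144) = 2*587298816 = 1174597632)
Q(V) = 2*V*(-72 + V) (Q(V) = (V + V)*(V - 72) = (2*V)*(-72 + V) = 2*V*(-72 + V))
I/Q(289/(-272)) = 1174597632/((2*(289/(-272))*(-72 + 289/(-272)))) = 1174597632/((2*(289*(-1/272))*(-72 + 289*(-1/272)))) = 1174597632/((2*(-17/16)*(-72 - 17/16))) = 1174597632/((2*(-17/16)*(-1169/16))) = 1174597632/(19873/128) = 1174597632*(128/19873) = 150348496896/19873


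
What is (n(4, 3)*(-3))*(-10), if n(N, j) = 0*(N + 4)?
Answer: 0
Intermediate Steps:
n(N, j) = 0 (n(N, j) = 0*(4 + N) = 0)
(n(4, 3)*(-3))*(-10) = (0*(-3))*(-10) = 0*(-10) = 0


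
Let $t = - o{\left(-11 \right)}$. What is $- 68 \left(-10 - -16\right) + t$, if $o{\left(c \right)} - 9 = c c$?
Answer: $-538$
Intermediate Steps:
$o{\left(c \right)} = 9 + c^{2}$ ($o{\left(c \right)} = 9 + c c = 9 + c^{2}$)
$t = -130$ ($t = - (9 + \left(-11\right)^{2}) = - (9 + 121) = \left(-1\right) 130 = -130$)
$- 68 \left(-10 - -16\right) + t = - 68 \left(-10 - -16\right) - 130 = - 68 \left(-10 + 16\right) - 130 = \left(-68\right) 6 - 130 = -408 - 130 = -538$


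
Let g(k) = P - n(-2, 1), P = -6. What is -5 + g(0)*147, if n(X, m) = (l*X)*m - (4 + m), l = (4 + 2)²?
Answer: 10432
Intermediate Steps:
l = 36 (l = 6² = 36)
n(X, m) = -4 - m + 36*X*m (n(X, m) = (36*X)*m - (4 + m) = 36*X*m + (-4 - m) = -4 - m + 36*X*m)
g(k) = 71 (g(k) = -6 - (-4 - 1*1 + 36*(-2)*1) = -6 - (-4 - 1 - 72) = -6 - 1*(-77) = -6 + 77 = 71)
-5 + g(0)*147 = -5 + 71*147 = -5 + 10437 = 10432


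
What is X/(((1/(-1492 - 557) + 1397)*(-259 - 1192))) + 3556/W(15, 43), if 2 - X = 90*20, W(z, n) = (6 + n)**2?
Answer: 1055599957901/712311161618 ≈ 1.4819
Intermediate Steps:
X = -1798 (X = 2 - 90*20 = 2 - 1*1800 = 2 - 1800 = -1798)
X/(((1/(-1492 - 557) + 1397)*(-259 - 1192))) + 3556/W(15, 43) = -1798*1/((-259 - 1192)*(1/(-1492 - 557) + 1397)) + 3556/((6 + 43)**2) = -1798*(-1/(1451*(1/(-2049) + 1397))) + 3556/(49**2) = -1798*(-1/(1451*(-1/2049 + 1397))) + 3556/2401 = -1798/((2862452/2049)*(-1451)) + 3556*(1/2401) = -1798/(-4153417852/2049) + 508/343 = -1798*(-2049/4153417852) + 508/343 = 1842051/2076708926 + 508/343 = 1055599957901/712311161618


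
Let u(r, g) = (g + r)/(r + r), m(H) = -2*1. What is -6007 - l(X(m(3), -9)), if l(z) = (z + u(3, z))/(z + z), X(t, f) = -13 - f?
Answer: -288361/48 ≈ -6007.5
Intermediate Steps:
m(H) = -2
u(r, g) = (g + r)/(2*r) (u(r, g) = (g + r)/((2*r)) = (g + r)*(1/(2*r)) = (g + r)/(2*r))
l(z) = (½ + 7*z/6)/(2*z) (l(z) = (z + (½)*(z + 3)/3)/(z + z) = (z + (½)*(⅓)*(3 + z))/((2*z)) = (z + (½ + z/6))*(1/(2*z)) = (½ + 7*z/6)*(1/(2*z)) = (½ + 7*z/6)/(2*z))
-6007 - l(X(m(3), -9)) = -6007 - (3 + 7*(-13 - 1*(-9)))/(12*(-13 - 1*(-9))) = -6007 - (3 + 7*(-13 + 9))/(12*(-13 + 9)) = -6007 - (3 + 7*(-4))/(12*(-4)) = -6007 - (-1)*(3 - 28)/(12*4) = -6007 - (-1)*(-25)/(12*4) = -6007 - 1*25/48 = -6007 - 25/48 = -288361/48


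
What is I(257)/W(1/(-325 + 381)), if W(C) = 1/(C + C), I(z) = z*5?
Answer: 1285/28 ≈ 45.893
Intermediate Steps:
I(z) = 5*z
W(C) = 1/(2*C)
I(257)/W(1/(-325 + 381)) = (5*257)/((1/(2*(1/(-325 + 381))))) = 1285/((1/(2*(1/56)))) = 1285/(((1/2)*56)) = 1285/28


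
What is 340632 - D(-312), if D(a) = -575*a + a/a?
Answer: 161231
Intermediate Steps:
D(a) = 1 - 575*a (D(a) = -575*a + 1 = 1 - 575*a)
340632 - D(-312) = 340632 - (1 - 575*(-312)) = 340632 - (1 + 179400) = 340632 - 1*179401 = 340632 - 179401 = 161231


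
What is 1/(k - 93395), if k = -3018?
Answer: -1/96413 ≈ -1.0372e-5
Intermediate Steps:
1/(k - 93395) = 1/(-3018 - 93395) = 1/(-96413) = -1/96413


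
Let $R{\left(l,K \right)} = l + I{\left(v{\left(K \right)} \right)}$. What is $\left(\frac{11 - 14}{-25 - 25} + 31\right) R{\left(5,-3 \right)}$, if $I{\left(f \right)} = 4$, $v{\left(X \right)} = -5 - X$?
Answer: $\frac{13977}{50} \approx 279.54$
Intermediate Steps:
$R{\left(l,K \right)} = 4 + l$ ($R{\left(l,K \right)} = l + 4 = 4 + l$)
$\left(\frac{11 - 14}{-25 - 25} + 31\right) R{\left(5,-3 \right)} = \left(\frac{11 - 14}{-25 - 25} + 31\right) \left(4 + 5\right) = \left(- \frac{3}{-50} + 31\right) 9 = \left(\left(-3\right) \left(- \frac{1}{50}\right) + 31\right) 9 = \left(\frac{3}{50} + 31\right) 9 = \frac{1553}{50} \cdot 9 = \frac{13977}{50}$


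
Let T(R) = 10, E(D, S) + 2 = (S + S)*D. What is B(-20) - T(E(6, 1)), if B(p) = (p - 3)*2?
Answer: -56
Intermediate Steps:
E(D, S) = -2 + 2*D*S (E(D, S) = -2 + (S + S)*D = -2 + (2*S)*D = -2 + 2*D*S)
B(p) = -6 + 2*p (B(p) = (-3 + p)*2 = -6 + 2*p)
B(-20) - T(E(6, 1)) = (-6 + 2*(-20)) - 1*10 = (-6 - 40) - 10 = -46 - 10 = -56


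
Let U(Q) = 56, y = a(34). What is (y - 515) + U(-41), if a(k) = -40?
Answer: -499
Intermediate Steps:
y = -40
(y - 515) + U(-41) = (-40 - 515) + 56 = -555 + 56 = -499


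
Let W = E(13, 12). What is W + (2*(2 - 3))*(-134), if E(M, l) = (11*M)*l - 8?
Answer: 1976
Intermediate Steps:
E(M, l) = -8 + 11*M*l (E(M, l) = 11*M*l - 8 = -8 + 11*M*l)
W = 1708 (W = -8 + 11*13*12 = -8 + 1716 = 1708)
W + (2*(2 - 3))*(-134) = 1708 + (2*(2 - 3))*(-134) = 1708 + (2*(-1))*(-134) = 1708 - 2*(-134) = 1708 + 268 = 1976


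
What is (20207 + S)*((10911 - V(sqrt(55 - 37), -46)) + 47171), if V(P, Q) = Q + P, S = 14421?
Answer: 2012856384 - 103884*sqrt(2) ≈ 2.0127e+9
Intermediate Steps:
V(P, Q) = P + Q
(20207 + S)*((10911 - V(sqrt(55 - 37), -46)) + 47171) = (20207 + 14421)*((10911 - (sqrt(55 - 37) - 46)) + 47171) = 34628*((10911 - (sqrt(18) - 46)) + 47171) = 34628*((10911 - (3*sqrt(2) - 46)) + 47171) = 34628*((10911 - (-46 + 3*sqrt(2))) + 47171) = 34628*((10911 + (46 - 3*sqrt(2))) + 47171) = 34628*((10957 - 3*sqrt(2)) + 47171) = 34628*(58128 - 3*sqrt(2)) = 2012856384 - 103884*sqrt(2)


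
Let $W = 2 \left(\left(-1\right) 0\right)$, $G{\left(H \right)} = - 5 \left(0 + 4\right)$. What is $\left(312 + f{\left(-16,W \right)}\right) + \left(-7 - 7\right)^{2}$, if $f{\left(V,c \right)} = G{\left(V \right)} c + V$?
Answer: $492$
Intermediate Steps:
$G{\left(H \right)} = -20$ ($G{\left(H \right)} = \left(-5\right) 4 = -20$)
$W = 0$ ($W = 2 \cdot 0 = 0$)
$f{\left(V,c \right)} = V - 20 c$ ($f{\left(V,c \right)} = - 20 c + V = V - 20 c$)
$\left(312 + f{\left(-16,W \right)}\right) + \left(-7 - 7\right)^{2} = \left(312 - 16\right) + \left(-7 - 7\right)^{2} = \left(312 + \left(-16 + 0\right)\right) + \left(-14\right)^{2} = \left(312 - 16\right) + 196 = 296 + 196 = 492$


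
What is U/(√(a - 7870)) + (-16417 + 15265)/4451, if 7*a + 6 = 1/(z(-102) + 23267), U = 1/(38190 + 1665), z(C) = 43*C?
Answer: -1152/4451 - I*√5499561783401/8291972840325 ≈ -0.25882 - 2.8282e-7*I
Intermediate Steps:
U = 1/39855 ≈ 2.5091e-5
a = -113285/132167 (a = -6/7 + 1/(7*(43*(-102) + 23267)) = -6/7 + 1/(7*(-4386 + 23267)) = -6/7 + (⅐)/18881 = -6/7 + (⅐)*(1/18881) = -6/7 + 1/132167 = -113285/132167 ≈ -0.85713)
U/(√(a - 7870)) + (-16417 + 15265)/4451 = 1/(39855*(√(-113285/132167 - 7870))) + (-16417 + 15265)/4451 = 1/(39855*(√(-1040267575/132167))) - 1152*1/4451 = 1/(39855*((5*I*√5499561783401/132167))) - 1152/4451 = (-I*√5499561783401/208053515)/39855 - 1152/4451 = -I*√5499561783401/8291972840325 - 1152/4451 = -1152/4451 - I*√5499561783401/8291972840325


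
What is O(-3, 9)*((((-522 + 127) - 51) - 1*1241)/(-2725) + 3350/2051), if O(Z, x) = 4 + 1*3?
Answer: 12588787/798425 ≈ 15.767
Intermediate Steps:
O(Z, x) = 7 (O(Z, x) = 4 + 3 = 7)
O(-3, 9)*((((-522 + 127) - 51) - 1*1241)/(-2725) + 3350/2051) = 7*((((-522 + 127) - 51) - 1*1241)/(-2725) + 3350/2051) = 7*(((-395 - 51) - 1241)*(-1/2725) + 3350*(1/2051)) = 7*((-446 - 1241)*(-1/2725) + 3350/2051) = 7*(-1687*(-1/2725) + 3350/2051) = 7*(1687/2725 + 3350/2051) = 7*(12588787/5588975) = 12588787/798425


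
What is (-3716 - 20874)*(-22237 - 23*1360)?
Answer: 1315983030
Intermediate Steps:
(-3716 - 20874)*(-22237 - 23*1360) = -24590*(-22237 - 31280) = -24590*(-53517) = 1315983030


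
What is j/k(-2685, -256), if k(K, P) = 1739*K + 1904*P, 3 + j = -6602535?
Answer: 6602538/5156639 ≈ 1.2804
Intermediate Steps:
j = -6602538 (j = -3 - 6602535 = -6602538)
j/k(-2685, -256) = -6602538/(1739*(-2685) + 1904*(-256)) = -6602538/(-4669215 - 487424) = -6602538/(-5156639) = -6602538*(-1/5156639) = 6602538/5156639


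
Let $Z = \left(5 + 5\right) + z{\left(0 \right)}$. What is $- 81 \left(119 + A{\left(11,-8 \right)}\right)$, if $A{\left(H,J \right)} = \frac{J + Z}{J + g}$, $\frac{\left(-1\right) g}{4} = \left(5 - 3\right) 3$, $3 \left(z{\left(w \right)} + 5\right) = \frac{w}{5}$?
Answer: $- \frac{308691}{32} \approx -9646.6$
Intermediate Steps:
$z{\left(w \right)} = -5 + \frac{w}{15}$ ($z{\left(w \right)} = -5 + \frac{w \frac{1}{5}}{3} = -5 + \frac{\frac{1}{5} w}{3} = -5 + \frac{w}{15}$)
$g = -24$ ($g = - 4 \left(5 - 3\right) 3 = - 4 \cdot 2 \cdot 3 = \left(-4\right) 6 = -24$)
$Z = 5$ ($Z = \left(5 + 5\right) + \left(-5 + \frac{1}{15} \cdot 0\right) = 10 + \left(-5 + 0\right) = 10 - 5 = 5$)
$A{\left(H,J \right)} = \frac{5 + J}{-24 + J}$ ($A{\left(H,J \right)} = \frac{J + 5}{J - 24} = \frac{5 + J}{-24 + J}$)
$- 81 \left(119 + A{\left(11,-8 \right)}\right) = - 81 \left(119 + \frac{5 - 8}{-24 - 8}\right) = - 81 \left(119 + \frac{1}{-32} \left(-3\right)\right) = - 81 \left(119 - - \frac{3}{32}\right) = - 81 \left(119 + \frac{3}{32}\right) = \left(-81\right) \frac{3811}{32} = - \frac{308691}{32}$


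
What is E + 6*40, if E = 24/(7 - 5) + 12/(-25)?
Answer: 6288/25 ≈ 251.52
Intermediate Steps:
E = 288/25 (E = 24/2 + 12*(-1/25) = 24*(½) - 12/25 = 12 - 12/25 = 288/25 ≈ 11.520)
E + 6*40 = 288/25 + 6*40 = 288/25 + 240 = 6288/25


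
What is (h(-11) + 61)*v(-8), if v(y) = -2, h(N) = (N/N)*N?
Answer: -100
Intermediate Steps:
h(N) = N (h(N) = 1*N = N)
(h(-11) + 61)*v(-8) = (-11 + 61)*(-2) = 50*(-2) = -100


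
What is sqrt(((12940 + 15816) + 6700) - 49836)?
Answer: 2*I*sqrt(3595) ≈ 119.92*I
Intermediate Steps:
sqrt(((12940 + 15816) + 6700) - 49836) = sqrt((28756 + 6700) - 49836) = sqrt(35456 - 49836) = sqrt(-14380) = 2*I*sqrt(3595)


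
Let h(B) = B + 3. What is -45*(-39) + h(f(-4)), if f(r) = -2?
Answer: 1756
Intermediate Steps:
h(B) = 3 + B
-45*(-39) + h(f(-4)) = -45*(-39) + (3 - 2) = 1755 + 1 = 1756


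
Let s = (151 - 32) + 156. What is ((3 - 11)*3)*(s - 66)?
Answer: -5016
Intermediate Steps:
s = 275 (s = 119 + 156 = 275)
((3 - 11)*3)*(s - 66) = ((3 - 11)*3)*(275 - 66) = -8*3*209 = -24*209 = -5016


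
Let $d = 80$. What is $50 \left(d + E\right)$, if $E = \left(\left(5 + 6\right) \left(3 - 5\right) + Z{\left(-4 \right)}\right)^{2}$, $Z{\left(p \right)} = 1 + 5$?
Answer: $16800$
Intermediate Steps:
$Z{\left(p \right)} = 6$
$E = 256$ ($E = \left(\left(5 + 6\right) \left(3 - 5\right) + 6\right)^{2} = \left(11 \left(-2\right) + 6\right)^{2} = \left(-22 + 6\right)^{2} = \left(-16\right)^{2} = 256$)
$50 \left(d + E\right) = 50 \left(80 + 256\right) = 50 \cdot 336 = 16800$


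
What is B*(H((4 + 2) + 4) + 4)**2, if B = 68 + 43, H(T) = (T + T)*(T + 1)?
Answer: 5569536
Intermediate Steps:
H(T) = 2*T*(1 + T) (H(T) = (2*T)*(1 + T) = 2*T*(1 + T))
B = 111
B*(H((4 + 2) + 4) + 4)**2 = 111*(2*((4 + 2) + 4)*(1 + ((4 + 2) + 4)) + 4)**2 = 111*(2*(6 + 4)*(1 + (6 + 4)) + 4)**2 = 111*(2*10*(1 + 10) + 4)**2 = 111*(2*10*11 + 4)**2 = 111*(220 + 4)**2 = 111*224**2 = 111*50176 = 5569536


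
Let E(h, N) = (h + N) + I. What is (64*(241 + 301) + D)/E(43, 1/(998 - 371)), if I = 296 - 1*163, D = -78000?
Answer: -27156624/110353 ≈ -246.09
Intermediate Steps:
I = 133 (I = 296 - 163 = 133)
E(h, N) = 133 + N + h (E(h, N) = (h + N) + 133 = (N + h) + 133 = 133 + N + h)
(64*(241 + 301) + D)/E(43, 1/(998 - 371)) = (64*(241 + 301) - 78000)/(133 + 1/(998 - 371) + 43) = (64*542 - 78000)/(133 + 1/627 + 43) = (34688 - 78000)/(133 + 1/627 + 43) = -43312/110353/627 = -43312*627/110353 = -27156624/110353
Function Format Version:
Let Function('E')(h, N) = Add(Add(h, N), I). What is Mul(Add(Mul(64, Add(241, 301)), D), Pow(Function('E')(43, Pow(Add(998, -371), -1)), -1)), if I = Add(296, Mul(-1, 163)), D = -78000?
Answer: Rational(-27156624, 110353) ≈ -246.09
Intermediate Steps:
I = 133 (I = Add(296, -163) = 133)
Function('E')(h, N) = Add(133, N, h) (Function('E')(h, N) = Add(Add(h, N), 133) = Add(Add(N, h), 133) = Add(133, N, h))
Mul(Add(Mul(64, Add(241, 301)), D), Pow(Function('E')(43, Pow(Add(998, -371), -1)), -1)) = Mul(Add(Mul(64, Add(241, 301)), -78000), Pow(Add(133, Pow(Add(998, -371), -1), 43), -1)) = Mul(Add(Mul(64, 542), -78000), Pow(Add(133, Pow(627, -1), 43), -1)) = Mul(Add(34688, -78000), Pow(Add(133, Rational(1, 627), 43), -1)) = Mul(-43312, Pow(Rational(110353, 627), -1)) = Mul(-43312, Rational(627, 110353)) = Rational(-27156624, 110353)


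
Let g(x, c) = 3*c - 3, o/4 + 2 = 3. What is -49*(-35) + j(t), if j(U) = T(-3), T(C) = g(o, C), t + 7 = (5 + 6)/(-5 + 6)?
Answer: 1703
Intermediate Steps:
o = 4 (o = -8 + 4*3 = -8 + 12 = 4)
t = 4 (t = -7 + (5 + 6)/(-5 + 6) = -7 + 11/1 = -7 + 11*1 = -7 + 11 = 4)
g(x, c) = -3 + 3*c
T(C) = -3 + 3*C
j(U) = -12 (j(U) = -3 + 3*(-3) = -3 - 9 = -12)
-49*(-35) + j(t) = -49*(-35) - 12 = 1715 - 12 = 1703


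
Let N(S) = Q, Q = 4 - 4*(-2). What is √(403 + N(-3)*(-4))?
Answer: √355 ≈ 18.841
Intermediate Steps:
Q = 12 (Q = 4 + 8 = 12)
N(S) = 12
√(403 + N(-3)*(-4)) = √(403 + 12*(-4)) = √(403 - 48) = √355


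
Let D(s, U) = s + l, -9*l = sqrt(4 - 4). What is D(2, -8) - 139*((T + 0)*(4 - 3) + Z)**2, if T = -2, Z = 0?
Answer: -554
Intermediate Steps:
l = 0 (l = -sqrt(4 - 4)/9 = -sqrt(0)/9 = -1/9*0 = 0)
D(s, U) = s (D(s, U) = s + 0 = s)
D(2, -8) - 139*((T + 0)*(4 - 3) + Z)**2 = 2 - 139*((-2 + 0)*(4 - 3) + 0)**2 = 2 - 139*(-2*1 + 0)**2 = 2 - 139*(-2 + 0)**2 = 2 - 139*(-2)**2 = 2 - 139*4 = 2 - 556 = -554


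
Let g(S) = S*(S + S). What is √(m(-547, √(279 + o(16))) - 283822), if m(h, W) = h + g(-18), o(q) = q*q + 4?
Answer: I*√283721 ≈ 532.65*I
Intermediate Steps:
o(q) = 4 + q² (o(q) = q² + 4 = 4 + q²)
g(S) = 2*S² (g(S) = S*(2*S) = 2*S²)
m(h, W) = 648 + h (m(h, W) = h + 2*(-18)² = h + 2*324 = h + 648 = 648 + h)
√(m(-547, √(279 + o(16))) - 283822) = √((648 - 547) - 283822) = √(101 - 283822) = √(-283721) = I*√283721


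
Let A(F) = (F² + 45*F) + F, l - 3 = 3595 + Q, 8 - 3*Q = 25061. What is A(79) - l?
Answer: 14628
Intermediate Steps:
Q = -8351 (Q = 8/3 - ⅓*25061 = 8/3 - 25061/3 = -8351)
l = -4753 (l = 3 + (3595 - 8351) = 3 - 4756 = -4753)
A(F) = F² + 46*F
A(79) - l = 79*(46 + 79) - 1*(-4753) = 79*125 + 4753 = 9875 + 4753 = 14628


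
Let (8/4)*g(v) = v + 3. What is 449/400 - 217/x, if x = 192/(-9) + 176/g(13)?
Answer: -129751/400 ≈ -324.38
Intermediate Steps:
g(v) = 3/2 + v/2 (g(v) = (v + 3)/2 = (3 + v)/2 = 3/2 + v/2)
x = 2/3 (x = 192/(-9) + 176/(3/2 + (1/2)*13) = 192*(-1/9) + 176/(3/2 + 13/2) = -64/3 + 176/8 = -64/3 + 176*(1/8) = -64/3 + 22 = 2/3 ≈ 0.66667)
449/400 - 217/x = 449/400 - 217/2/3 = 449*(1/400) - 217*3/2 = 449/400 - 651/2 = -129751/400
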